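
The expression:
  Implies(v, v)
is always true.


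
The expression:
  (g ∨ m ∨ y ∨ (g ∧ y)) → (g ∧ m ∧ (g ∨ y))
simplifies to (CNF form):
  (g ∨ ¬m) ∧ (g ∨ ¬y) ∧ (m ∨ ¬g)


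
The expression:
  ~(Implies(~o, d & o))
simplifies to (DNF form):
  ~o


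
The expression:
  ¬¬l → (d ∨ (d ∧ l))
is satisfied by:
  {d: True, l: False}
  {l: False, d: False}
  {l: True, d: True}


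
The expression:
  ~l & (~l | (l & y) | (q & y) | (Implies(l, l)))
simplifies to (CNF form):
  ~l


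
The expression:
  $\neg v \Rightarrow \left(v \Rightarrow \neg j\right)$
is always true.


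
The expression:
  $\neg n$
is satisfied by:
  {n: False}


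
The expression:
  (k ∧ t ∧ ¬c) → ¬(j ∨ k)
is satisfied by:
  {c: True, k: False, t: False}
  {k: False, t: False, c: False}
  {c: True, t: True, k: False}
  {t: True, k: False, c: False}
  {c: True, k: True, t: False}
  {k: True, c: False, t: False}
  {c: True, t: True, k: True}


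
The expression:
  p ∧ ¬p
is never true.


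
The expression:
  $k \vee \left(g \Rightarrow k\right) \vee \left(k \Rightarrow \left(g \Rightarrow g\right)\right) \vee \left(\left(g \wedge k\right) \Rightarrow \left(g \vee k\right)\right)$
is always true.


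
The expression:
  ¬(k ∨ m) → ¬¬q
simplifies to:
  k ∨ m ∨ q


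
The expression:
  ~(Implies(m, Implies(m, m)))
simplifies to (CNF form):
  False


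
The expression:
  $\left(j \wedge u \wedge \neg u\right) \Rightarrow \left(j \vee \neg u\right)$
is always true.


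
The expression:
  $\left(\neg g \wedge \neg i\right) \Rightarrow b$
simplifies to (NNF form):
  $b \vee g \vee i$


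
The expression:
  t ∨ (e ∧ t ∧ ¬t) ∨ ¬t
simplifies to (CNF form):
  True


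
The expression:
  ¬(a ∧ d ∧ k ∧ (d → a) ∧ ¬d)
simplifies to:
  True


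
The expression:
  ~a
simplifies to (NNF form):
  ~a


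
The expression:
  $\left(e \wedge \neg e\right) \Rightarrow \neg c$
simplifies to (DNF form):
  $\text{True}$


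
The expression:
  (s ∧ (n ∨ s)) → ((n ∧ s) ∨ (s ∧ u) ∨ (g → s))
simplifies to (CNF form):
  True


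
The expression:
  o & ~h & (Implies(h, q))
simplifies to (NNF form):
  o & ~h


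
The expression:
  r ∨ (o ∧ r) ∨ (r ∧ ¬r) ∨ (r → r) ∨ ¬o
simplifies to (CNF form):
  True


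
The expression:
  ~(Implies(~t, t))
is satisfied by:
  {t: False}


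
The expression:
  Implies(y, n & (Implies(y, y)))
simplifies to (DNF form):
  n | ~y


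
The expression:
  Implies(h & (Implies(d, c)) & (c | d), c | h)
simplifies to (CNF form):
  True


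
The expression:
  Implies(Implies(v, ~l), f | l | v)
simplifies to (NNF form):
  f | l | v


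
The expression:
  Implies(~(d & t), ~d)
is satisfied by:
  {t: True, d: False}
  {d: False, t: False}
  {d: True, t: True}


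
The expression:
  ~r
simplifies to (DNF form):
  ~r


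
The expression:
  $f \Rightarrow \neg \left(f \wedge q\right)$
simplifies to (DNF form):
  $\neg f \vee \neg q$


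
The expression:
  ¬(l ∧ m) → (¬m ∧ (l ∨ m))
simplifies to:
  l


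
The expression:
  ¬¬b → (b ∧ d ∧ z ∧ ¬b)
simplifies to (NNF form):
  ¬b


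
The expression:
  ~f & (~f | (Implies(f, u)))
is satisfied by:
  {f: False}


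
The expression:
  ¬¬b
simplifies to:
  b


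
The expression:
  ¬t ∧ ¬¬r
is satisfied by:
  {r: True, t: False}


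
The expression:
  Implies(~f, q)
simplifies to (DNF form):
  f | q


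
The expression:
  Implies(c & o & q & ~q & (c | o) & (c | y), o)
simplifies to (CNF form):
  True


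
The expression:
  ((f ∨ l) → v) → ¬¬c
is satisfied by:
  {c: True, f: True, l: True, v: False}
  {c: True, f: True, l: False, v: False}
  {c: True, l: True, f: False, v: False}
  {c: True, l: False, f: False, v: False}
  {c: True, v: True, f: True, l: True}
  {c: True, v: True, f: True, l: False}
  {c: True, v: True, f: False, l: True}
  {c: True, v: True, f: False, l: False}
  {f: True, l: True, c: False, v: False}
  {f: True, c: False, l: False, v: False}
  {l: True, c: False, f: False, v: False}


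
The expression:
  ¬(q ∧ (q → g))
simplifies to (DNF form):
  ¬g ∨ ¬q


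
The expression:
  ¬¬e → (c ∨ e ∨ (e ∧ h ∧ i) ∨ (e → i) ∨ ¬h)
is always true.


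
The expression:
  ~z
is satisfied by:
  {z: False}


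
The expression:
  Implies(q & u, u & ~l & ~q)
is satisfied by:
  {u: False, q: False}
  {q: True, u: False}
  {u: True, q: False}


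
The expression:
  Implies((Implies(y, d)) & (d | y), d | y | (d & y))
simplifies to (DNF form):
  True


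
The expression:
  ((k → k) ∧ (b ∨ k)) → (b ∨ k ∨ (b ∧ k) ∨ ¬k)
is always true.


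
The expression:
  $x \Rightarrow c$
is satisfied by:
  {c: True, x: False}
  {x: False, c: False}
  {x: True, c: True}


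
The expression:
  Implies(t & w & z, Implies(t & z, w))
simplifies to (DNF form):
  True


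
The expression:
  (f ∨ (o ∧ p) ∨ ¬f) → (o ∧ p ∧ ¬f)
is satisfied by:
  {p: True, o: True, f: False}


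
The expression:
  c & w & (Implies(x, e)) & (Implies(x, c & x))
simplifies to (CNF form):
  c & w & (e | ~x)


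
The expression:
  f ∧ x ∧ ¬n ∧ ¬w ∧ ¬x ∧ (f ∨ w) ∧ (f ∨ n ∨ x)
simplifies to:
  False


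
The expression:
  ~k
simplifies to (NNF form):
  ~k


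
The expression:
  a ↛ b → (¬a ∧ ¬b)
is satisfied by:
  {b: True, a: False}
  {a: False, b: False}
  {a: True, b: True}


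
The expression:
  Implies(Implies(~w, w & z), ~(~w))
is always true.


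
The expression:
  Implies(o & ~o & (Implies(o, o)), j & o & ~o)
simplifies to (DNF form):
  True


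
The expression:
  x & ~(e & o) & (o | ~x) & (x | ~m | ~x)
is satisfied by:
  {x: True, o: True, e: False}


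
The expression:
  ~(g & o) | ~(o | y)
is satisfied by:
  {g: False, o: False}
  {o: True, g: False}
  {g: True, o: False}


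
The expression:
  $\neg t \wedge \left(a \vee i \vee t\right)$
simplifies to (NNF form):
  $\neg t \wedge \left(a \vee i\right)$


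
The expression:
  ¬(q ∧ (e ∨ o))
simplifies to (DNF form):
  (¬e ∧ ¬o) ∨ ¬q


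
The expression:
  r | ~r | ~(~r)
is always true.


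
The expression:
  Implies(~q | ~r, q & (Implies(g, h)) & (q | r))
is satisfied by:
  {r: True, h: True, q: True, g: False}
  {r: True, q: True, g: False, h: False}
  {h: True, q: True, g: False, r: False}
  {q: True, h: False, g: False, r: False}
  {r: True, g: True, q: True, h: True}
  {r: True, g: True, q: True, h: False}
  {g: True, q: True, h: True, r: False}


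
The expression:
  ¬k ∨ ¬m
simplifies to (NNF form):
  ¬k ∨ ¬m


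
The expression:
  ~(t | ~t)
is never true.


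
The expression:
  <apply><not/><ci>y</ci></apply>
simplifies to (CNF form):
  <apply><not/><ci>y</ci></apply>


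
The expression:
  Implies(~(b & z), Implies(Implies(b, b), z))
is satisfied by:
  {z: True}


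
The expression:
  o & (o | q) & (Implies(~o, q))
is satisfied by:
  {o: True}


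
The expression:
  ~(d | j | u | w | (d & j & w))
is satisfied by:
  {u: False, d: False, w: False, j: False}


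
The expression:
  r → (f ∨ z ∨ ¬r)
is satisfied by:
  {z: True, f: True, r: False}
  {z: True, f: False, r: False}
  {f: True, z: False, r: False}
  {z: False, f: False, r: False}
  {r: True, z: True, f: True}
  {r: True, z: True, f: False}
  {r: True, f: True, z: False}


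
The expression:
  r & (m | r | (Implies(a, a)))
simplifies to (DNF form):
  r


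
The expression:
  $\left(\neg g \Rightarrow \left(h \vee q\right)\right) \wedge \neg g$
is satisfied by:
  {q: True, h: True, g: False}
  {q: True, h: False, g: False}
  {h: True, q: False, g: False}


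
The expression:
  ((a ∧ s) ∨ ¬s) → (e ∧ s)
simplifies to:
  s ∧ (e ∨ ¬a)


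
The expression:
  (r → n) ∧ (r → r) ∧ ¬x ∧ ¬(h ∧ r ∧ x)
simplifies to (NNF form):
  ¬x ∧ (n ∨ ¬r)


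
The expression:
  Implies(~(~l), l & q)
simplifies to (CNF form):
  q | ~l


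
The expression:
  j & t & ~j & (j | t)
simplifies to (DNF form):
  False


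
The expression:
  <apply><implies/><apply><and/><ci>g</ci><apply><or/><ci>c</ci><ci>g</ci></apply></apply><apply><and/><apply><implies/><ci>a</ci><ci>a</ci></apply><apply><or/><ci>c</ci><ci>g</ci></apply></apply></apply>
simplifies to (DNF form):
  <true/>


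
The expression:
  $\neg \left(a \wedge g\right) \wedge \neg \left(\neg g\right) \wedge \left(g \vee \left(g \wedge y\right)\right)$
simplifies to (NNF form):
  $g \wedge \neg a$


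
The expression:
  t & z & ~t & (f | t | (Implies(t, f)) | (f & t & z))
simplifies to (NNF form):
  False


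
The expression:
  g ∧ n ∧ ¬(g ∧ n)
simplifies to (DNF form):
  False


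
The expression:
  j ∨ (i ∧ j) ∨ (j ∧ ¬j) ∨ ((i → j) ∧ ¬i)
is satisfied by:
  {j: True, i: False}
  {i: False, j: False}
  {i: True, j: True}


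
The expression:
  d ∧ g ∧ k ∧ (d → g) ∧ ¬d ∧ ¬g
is never true.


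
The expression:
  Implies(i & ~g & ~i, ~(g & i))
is always true.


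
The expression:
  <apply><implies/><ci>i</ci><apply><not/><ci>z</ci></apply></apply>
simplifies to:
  <apply><or/><apply><not/><ci>i</ci></apply><apply><not/><ci>z</ci></apply></apply>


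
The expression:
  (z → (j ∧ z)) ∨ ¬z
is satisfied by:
  {j: True, z: False}
  {z: False, j: False}
  {z: True, j: True}


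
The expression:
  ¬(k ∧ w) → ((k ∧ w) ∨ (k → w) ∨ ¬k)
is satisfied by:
  {w: True, k: False}
  {k: False, w: False}
  {k: True, w: True}


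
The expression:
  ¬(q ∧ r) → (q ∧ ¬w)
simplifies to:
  q ∧ (r ∨ ¬w)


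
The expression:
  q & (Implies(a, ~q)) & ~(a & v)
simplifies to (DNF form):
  q & ~a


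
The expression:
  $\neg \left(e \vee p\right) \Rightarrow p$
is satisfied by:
  {e: True, p: True}
  {e: True, p: False}
  {p: True, e: False}


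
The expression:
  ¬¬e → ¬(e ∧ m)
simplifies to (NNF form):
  ¬e ∨ ¬m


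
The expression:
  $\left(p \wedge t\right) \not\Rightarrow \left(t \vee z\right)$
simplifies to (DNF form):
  $\text{False}$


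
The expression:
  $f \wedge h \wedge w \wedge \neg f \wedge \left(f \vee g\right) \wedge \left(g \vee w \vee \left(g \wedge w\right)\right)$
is never true.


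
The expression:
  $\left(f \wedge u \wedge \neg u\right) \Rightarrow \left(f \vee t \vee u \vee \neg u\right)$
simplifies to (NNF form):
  $\text{True}$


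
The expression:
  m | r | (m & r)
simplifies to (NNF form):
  m | r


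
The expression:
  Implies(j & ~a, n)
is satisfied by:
  {n: True, a: True, j: False}
  {n: True, a: False, j: False}
  {a: True, n: False, j: False}
  {n: False, a: False, j: False}
  {j: True, n: True, a: True}
  {j: True, n: True, a: False}
  {j: True, a: True, n: False}


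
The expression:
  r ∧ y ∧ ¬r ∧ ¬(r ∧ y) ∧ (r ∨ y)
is never true.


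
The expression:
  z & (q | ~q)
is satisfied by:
  {z: True}


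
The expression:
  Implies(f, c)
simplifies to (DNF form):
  c | ~f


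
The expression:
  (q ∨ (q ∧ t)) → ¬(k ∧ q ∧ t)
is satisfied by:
  {k: False, q: False, t: False}
  {t: True, k: False, q: False}
  {q: True, k: False, t: False}
  {t: True, q: True, k: False}
  {k: True, t: False, q: False}
  {t: True, k: True, q: False}
  {q: True, k: True, t: False}


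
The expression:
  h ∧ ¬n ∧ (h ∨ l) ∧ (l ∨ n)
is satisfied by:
  {h: True, l: True, n: False}


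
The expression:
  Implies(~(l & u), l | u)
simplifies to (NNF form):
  l | u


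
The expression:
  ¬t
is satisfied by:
  {t: False}


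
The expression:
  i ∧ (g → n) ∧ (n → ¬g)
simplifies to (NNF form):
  i ∧ ¬g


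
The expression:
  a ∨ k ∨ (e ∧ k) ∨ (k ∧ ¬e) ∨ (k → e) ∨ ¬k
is always true.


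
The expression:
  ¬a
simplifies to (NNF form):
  ¬a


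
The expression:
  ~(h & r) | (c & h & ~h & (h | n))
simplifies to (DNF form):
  ~h | ~r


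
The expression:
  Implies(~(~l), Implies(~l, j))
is always true.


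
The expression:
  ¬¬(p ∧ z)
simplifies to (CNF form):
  p ∧ z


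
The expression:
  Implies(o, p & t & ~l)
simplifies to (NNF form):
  ~o | (p & t & ~l)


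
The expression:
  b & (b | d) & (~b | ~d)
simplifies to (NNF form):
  b & ~d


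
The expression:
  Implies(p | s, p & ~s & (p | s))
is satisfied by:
  {s: False}


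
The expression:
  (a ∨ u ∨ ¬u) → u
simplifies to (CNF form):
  u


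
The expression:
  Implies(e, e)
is always true.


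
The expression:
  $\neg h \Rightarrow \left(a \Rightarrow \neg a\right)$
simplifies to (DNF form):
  $h \vee \neg a$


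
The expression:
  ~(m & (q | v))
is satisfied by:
  {q: False, m: False, v: False}
  {v: True, q: False, m: False}
  {q: True, v: False, m: False}
  {v: True, q: True, m: False}
  {m: True, v: False, q: False}


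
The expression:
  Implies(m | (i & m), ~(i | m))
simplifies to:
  ~m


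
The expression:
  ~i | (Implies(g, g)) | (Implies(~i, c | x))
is always true.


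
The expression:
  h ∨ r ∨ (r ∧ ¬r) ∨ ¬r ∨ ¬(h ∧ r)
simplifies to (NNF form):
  True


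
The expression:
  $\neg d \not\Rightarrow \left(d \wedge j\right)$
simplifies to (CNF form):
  $\neg d$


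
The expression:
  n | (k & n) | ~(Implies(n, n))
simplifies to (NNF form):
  n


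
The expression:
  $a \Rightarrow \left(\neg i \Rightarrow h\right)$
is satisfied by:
  {i: True, h: True, a: False}
  {i: True, h: False, a: False}
  {h: True, i: False, a: False}
  {i: False, h: False, a: False}
  {i: True, a: True, h: True}
  {i: True, a: True, h: False}
  {a: True, h: True, i: False}


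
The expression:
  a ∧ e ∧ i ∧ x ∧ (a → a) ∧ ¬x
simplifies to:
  False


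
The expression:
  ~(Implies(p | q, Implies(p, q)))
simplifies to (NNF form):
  p & ~q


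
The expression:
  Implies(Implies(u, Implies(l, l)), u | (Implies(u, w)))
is always true.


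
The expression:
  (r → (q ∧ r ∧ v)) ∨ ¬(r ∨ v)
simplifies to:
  (q ∧ v) ∨ ¬r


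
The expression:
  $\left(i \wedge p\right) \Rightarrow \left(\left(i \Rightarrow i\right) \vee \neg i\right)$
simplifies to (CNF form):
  $\text{True}$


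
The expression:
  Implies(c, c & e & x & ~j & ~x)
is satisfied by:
  {c: False}


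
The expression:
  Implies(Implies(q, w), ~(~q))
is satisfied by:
  {q: True}


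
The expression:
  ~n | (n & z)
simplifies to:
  z | ~n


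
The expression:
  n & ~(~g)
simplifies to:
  g & n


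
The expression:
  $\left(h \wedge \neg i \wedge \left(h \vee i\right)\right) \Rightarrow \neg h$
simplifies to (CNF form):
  $i \vee \neg h$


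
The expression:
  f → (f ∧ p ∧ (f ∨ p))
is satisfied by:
  {p: True, f: False}
  {f: False, p: False}
  {f: True, p: True}


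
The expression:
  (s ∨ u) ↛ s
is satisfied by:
  {u: True, s: False}


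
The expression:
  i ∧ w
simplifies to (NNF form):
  i ∧ w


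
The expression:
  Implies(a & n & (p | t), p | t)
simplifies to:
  True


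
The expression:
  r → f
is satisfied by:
  {f: True, r: False}
  {r: False, f: False}
  {r: True, f: True}


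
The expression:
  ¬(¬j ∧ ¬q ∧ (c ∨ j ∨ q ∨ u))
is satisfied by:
  {q: True, j: True, u: False, c: False}
  {q: True, c: True, j: True, u: False}
  {q: True, j: True, u: True, c: False}
  {q: True, c: True, j: True, u: True}
  {q: True, u: False, j: False, c: False}
  {q: True, c: True, u: False, j: False}
  {q: True, u: True, j: False, c: False}
  {q: True, c: True, u: True, j: False}
  {j: True, c: False, u: False, q: False}
  {c: True, j: True, u: False, q: False}
  {j: True, u: True, c: False, q: False}
  {c: True, j: True, u: True, q: False}
  {c: False, u: False, j: False, q: False}


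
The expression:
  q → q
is always true.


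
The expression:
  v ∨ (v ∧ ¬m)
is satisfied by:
  {v: True}


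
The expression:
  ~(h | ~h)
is never true.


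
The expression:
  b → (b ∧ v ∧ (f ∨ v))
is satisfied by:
  {v: True, b: False}
  {b: False, v: False}
  {b: True, v: True}


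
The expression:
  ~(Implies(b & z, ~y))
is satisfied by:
  {z: True, b: True, y: True}


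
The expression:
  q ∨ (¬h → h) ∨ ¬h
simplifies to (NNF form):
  True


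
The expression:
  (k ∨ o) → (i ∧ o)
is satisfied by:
  {i: True, k: False, o: False}
  {k: False, o: False, i: False}
  {i: True, o: True, k: False}
  {i: True, k: True, o: True}


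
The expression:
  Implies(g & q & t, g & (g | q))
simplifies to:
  True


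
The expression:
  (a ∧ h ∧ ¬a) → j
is always true.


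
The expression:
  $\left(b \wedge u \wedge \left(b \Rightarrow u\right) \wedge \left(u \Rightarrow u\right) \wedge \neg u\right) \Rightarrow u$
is always true.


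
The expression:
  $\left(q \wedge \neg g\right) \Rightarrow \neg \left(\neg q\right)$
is always true.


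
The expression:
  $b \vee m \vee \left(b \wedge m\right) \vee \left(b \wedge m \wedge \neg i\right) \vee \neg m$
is always true.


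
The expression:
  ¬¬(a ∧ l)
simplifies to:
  a ∧ l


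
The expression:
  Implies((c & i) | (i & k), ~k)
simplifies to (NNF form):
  ~i | ~k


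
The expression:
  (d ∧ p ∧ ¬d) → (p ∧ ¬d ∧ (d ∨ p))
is always true.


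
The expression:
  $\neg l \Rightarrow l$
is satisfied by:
  {l: True}


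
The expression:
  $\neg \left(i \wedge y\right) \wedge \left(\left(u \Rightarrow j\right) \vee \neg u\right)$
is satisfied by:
  {j: True, i: False, u: False, y: False}
  {y: False, i: False, j: False, u: False}
  {y: True, j: True, i: False, u: False}
  {y: True, i: False, j: False, u: False}
  {u: True, j: True, y: False, i: False}
  {y: True, u: True, j: True, i: False}
  {j: True, i: True, y: False, u: False}
  {i: True, y: False, j: False, u: False}
  {u: True, i: True, j: True, y: False}


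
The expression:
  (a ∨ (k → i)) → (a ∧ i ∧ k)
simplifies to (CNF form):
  k ∧ (a ∨ ¬i) ∧ (i ∨ ¬a)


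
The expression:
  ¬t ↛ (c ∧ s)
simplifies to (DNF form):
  (¬c ∧ ¬t) ∨ (¬s ∧ ¬t)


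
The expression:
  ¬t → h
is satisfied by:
  {t: True, h: True}
  {t: True, h: False}
  {h: True, t: False}


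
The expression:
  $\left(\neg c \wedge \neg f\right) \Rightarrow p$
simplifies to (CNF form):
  $c \vee f \vee p$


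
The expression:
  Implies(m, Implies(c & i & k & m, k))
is always true.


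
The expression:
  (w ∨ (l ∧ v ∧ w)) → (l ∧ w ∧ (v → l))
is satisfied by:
  {l: True, w: False}
  {w: False, l: False}
  {w: True, l: True}


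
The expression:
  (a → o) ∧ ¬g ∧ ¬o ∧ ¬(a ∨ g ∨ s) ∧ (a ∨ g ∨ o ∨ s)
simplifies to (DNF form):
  False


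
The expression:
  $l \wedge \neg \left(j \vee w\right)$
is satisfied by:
  {l: True, w: False, j: False}


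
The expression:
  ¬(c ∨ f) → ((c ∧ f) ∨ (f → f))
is always true.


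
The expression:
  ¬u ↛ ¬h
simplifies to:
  h ∧ ¬u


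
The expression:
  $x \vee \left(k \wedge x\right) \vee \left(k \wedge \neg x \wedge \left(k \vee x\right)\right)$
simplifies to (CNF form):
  $k \vee x$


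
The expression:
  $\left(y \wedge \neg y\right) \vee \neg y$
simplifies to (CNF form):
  $\neg y$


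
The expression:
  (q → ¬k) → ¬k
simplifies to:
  q ∨ ¬k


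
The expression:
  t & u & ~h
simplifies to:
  t & u & ~h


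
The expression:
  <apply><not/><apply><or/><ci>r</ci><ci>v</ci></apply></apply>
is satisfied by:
  {v: False, r: False}


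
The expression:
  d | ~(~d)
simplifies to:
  d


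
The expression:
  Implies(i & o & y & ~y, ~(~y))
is always true.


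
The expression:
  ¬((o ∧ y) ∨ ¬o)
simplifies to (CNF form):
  o ∧ ¬y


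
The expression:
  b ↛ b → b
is always true.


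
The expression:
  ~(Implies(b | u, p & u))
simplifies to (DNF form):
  (b & ~u) | (u & ~p)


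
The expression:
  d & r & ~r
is never true.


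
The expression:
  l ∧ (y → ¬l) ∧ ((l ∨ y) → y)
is never true.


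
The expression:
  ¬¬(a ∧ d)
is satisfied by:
  {a: True, d: True}


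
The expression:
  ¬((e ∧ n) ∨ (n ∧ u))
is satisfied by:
  {e: False, n: False, u: False}
  {u: True, e: False, n: False}
  {e: True, u: False, n: False}
  {u: True, e: True, n: False}
  {n: True, u: False, e: False}


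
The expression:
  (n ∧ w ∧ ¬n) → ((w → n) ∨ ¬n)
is always true.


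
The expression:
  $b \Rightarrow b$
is always true.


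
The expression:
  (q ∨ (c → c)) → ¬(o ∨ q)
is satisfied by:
  {q: False, o: False}


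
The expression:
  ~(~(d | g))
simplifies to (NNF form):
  d | g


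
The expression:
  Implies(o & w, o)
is always true.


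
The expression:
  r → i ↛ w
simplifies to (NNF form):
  (i ∧ ¬w) ∨ ¬r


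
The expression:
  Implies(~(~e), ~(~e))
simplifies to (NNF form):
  True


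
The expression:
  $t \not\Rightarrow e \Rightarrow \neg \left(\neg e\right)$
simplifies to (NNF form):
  $e \vee \neg t$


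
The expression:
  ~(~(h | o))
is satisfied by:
  {o: True, h: True}
  {o: True, h: False}
  {h: True, o: False}


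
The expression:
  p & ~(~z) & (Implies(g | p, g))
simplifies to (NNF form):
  g & p & z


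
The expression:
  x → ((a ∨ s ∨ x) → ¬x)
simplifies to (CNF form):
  ¬x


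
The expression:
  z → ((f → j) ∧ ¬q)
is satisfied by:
  {j: True, q: False, z: False, f: False}
  {j: False, q: False, z: False, f: False}
  {f: True, j: True, q: False, z: False}
  {f: True, j: False, q: False, z: False}
  {q: True, j: True, f: False, z: False}
  {q: True, f: False, j: False, z: False}
  {f: True, q: True, j: True, z: False}
  {f: True, q: True, j: False, z: False}
  {z: True, j: True, q: False, f: False}
  {z: True, j: False, q: False, f: False}
  {f: True, z: True, j: True, q: False}


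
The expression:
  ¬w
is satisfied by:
  {w: False}


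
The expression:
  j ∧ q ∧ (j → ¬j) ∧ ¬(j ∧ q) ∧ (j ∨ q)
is never true.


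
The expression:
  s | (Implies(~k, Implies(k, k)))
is always true.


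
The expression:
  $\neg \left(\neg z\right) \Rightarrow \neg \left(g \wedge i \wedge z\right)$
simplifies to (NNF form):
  $\neg g \vee \neg i \vee \neg z$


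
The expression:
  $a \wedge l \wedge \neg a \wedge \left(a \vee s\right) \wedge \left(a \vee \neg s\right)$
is never true.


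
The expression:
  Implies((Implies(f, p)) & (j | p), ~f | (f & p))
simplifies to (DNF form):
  True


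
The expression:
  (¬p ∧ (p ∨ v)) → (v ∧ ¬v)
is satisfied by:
  {p: True, v: False}
  {v: False, p: False}
  {v: True, p: True}


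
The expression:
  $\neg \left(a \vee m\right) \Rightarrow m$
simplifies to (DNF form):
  $a \vee m$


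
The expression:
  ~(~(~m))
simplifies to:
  ~m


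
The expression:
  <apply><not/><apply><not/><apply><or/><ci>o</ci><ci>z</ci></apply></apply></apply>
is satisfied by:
  {o: True, z: True}
  {o: True, z: False}
  {z: True, o: False}


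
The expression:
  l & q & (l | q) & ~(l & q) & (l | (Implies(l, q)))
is never true.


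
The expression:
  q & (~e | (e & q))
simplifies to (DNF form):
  q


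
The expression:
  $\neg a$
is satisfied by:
  {a: False}


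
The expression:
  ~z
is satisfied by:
  {z: False}


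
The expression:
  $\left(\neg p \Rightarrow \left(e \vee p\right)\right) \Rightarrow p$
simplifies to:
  $p \vee \neg e$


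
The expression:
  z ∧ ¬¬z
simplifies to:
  z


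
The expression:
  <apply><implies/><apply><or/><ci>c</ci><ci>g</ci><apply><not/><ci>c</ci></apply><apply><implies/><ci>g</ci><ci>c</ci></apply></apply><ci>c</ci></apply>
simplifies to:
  <ci>c</ci>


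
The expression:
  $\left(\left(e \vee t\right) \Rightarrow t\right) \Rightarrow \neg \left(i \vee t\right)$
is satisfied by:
  {e: True, t: False, i: False}
  {t: False, i: False, e: False}
  {i: True, e: True, t: False}


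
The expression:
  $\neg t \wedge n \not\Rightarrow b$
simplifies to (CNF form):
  $n \wedge \neg b \wedge \neg t$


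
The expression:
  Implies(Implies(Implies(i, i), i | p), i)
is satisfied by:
  {i: True, p: False}
  {p: False, i: False}
  {p: True, i: True}


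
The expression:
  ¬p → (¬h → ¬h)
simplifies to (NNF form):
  True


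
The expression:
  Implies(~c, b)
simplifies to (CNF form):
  b | c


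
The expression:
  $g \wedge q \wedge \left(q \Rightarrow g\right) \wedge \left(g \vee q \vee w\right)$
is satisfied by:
  {g: True, q: True}


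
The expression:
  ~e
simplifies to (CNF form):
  ~e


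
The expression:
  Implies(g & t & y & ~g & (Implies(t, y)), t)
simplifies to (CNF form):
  True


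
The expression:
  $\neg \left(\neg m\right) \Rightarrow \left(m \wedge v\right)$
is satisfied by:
  {v: True, m: False}
  {m: False, v: False}
  {m: True, v: True}


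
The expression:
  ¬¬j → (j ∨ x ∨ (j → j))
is always true.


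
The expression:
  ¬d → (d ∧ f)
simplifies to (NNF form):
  d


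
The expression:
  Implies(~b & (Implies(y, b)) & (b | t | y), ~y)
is always true.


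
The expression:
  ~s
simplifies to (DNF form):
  ~s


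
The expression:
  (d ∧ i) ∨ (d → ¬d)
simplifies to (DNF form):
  i ∨ ¬d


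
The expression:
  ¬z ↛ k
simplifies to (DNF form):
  k ∨ ¬z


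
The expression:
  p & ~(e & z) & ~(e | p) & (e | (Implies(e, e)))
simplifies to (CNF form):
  False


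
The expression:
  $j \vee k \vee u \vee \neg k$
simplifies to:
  $\text{True}$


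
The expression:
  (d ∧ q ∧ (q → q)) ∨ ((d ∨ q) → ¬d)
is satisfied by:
  {q: True, d: False}
  {d: False, q: False}
  {d: True, q: True}


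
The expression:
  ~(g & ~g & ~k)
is always true.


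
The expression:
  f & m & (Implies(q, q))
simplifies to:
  f & m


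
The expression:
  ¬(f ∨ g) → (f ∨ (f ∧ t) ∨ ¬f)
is always true.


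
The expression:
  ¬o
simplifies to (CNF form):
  ¬o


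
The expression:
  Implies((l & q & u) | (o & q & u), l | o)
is always true.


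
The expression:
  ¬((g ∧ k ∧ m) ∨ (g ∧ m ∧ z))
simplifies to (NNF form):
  (¬k ∧ ¬z) ∨ ¬g ∨ ¬m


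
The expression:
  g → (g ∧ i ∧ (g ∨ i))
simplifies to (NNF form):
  i ∨ ¬g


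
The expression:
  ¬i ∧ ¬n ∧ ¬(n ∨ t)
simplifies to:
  ¬i ∧ ¬n ∧ ¬t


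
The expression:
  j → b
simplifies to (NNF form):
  b ∨ ¬j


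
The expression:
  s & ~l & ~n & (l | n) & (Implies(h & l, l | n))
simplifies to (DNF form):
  False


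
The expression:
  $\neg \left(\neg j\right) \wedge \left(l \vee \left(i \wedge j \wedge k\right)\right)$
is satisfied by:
  {j: True, i: True, l: True, k: True}
  {j: True, i: True, l: True, k: False}
  {j: True, l: True, k: True, i: False}
  {j: True, l: True, k: False, i: False}
  {j: True, i: True, k: True, l: False}


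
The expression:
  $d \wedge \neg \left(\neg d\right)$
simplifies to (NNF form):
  $d$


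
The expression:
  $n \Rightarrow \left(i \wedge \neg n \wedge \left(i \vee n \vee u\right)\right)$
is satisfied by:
  {n: False}


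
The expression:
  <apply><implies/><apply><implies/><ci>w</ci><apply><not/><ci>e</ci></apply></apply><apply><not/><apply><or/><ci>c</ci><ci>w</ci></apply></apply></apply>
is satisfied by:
  {e: True, c: False, w: False}
  {e: False, c: False, w: False}
  {w: True, e: True, c: False}
  {w: True, c: True, e: True}


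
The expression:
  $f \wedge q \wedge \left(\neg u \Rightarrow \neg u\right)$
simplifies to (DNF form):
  $f \wedge q$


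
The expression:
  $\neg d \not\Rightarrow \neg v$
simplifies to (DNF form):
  $v \wedge \neg d$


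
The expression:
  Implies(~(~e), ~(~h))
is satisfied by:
  {h: True, e: False}
  {e: False, h: False}
  {e: True, h: True}


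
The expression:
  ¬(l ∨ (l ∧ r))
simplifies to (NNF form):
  ¬l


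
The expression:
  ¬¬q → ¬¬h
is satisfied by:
  {h: True, q: False}
  {q: False, h: False}
  {q: True, h: True}


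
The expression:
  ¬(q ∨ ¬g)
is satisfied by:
  {g: True, q: False}


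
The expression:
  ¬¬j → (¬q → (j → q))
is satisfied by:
  {q: True, j: False}
  {j: False, q: False}
  {j: True, q: True}


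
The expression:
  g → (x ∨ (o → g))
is always true.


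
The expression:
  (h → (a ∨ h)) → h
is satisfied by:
  {h: True}


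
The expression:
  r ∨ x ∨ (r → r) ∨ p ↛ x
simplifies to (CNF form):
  True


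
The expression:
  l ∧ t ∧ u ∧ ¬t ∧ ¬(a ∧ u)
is never true.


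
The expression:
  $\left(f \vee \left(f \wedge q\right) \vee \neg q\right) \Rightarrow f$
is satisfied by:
  {q: True, f: True}
  {q: True, f: False}
  {f: True, q: False}


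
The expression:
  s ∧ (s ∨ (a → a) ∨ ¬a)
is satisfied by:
  {s: True}


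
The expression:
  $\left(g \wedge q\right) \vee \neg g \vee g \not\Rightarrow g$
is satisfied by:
  {q: True, g: False}
  {g: False, q: False}
  {g: True, q: True}


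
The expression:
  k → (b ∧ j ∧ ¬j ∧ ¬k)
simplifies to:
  ¬k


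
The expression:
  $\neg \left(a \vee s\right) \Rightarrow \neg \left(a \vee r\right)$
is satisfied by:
  {a: True, s: True, r: False}
  {a: True, s: False, r: False}
  {s: True, a: False, r: False}
  {a: False, s: False, r: False}
  {r: True, a: True, s: True}
  {r: True, a: True, s: False}
  {r: True, s: True, a: False}


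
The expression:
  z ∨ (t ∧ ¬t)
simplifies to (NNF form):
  z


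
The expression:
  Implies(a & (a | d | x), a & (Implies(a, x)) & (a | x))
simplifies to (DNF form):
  x | ~a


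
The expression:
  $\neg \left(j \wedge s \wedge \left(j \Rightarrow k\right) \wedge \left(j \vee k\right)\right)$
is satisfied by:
  {s: False, k: False, j: False}
  {j: True, s: False, k: False}
  {k: True, s: False, j: False}
  {j: True, k: True, s: False}
  {s: True, j: False, k: False}
  {j: True, s: True, k: False}
  {k: True, s: True, j: False}


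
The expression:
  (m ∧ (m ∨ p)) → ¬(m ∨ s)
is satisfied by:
  {m: False}


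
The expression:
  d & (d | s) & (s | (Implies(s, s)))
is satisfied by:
  {d: True}


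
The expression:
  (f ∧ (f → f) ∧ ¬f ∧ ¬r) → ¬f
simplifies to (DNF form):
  True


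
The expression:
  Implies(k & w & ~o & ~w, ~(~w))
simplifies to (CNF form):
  True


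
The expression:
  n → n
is always true.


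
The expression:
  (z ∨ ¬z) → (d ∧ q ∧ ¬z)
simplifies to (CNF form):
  d ∧ q ∧ ¬z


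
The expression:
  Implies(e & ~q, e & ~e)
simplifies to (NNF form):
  q | ~e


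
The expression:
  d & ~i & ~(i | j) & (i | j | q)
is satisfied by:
  {d: True, q: True, j: False, i: False}


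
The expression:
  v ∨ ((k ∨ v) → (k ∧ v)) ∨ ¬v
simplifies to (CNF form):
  True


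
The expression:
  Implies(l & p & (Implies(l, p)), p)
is always true.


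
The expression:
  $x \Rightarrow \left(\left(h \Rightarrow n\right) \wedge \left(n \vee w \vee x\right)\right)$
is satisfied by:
  {n: True, h: False, x: False}
  {h: False, x: False, n: False}
  {n: True, x: True, h: False}
  {x: True, h: False, n: False}
  {n: True, h: True, x: False}
  {h: True, n: False, x: False}
  {n: True, x: True, h: True}


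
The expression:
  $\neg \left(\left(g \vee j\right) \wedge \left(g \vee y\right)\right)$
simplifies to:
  $\neg g \wedge \left(\neg j \vee \neg y\right)$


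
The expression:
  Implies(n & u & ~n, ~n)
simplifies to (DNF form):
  True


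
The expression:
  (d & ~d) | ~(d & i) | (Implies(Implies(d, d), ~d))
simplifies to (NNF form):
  ~d | ~i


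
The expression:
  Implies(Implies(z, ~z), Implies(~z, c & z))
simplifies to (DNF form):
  z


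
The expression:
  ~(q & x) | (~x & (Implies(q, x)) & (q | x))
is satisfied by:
  {q: False, x: False}
  {x: True, q: False}
  {q: True, x: False}


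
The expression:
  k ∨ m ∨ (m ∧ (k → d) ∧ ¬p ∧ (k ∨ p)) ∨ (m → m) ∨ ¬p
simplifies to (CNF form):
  True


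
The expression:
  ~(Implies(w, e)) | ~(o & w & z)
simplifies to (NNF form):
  ~e | ~o | ~w | ~z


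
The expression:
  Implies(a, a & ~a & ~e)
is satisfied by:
  {a: False}


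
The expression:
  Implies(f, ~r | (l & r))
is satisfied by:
  {l: True, r: False, f: False}
  {l: False, r: False, f: False}
  {f: True, l: True, r: False}
  {f: True, l: False, r: False}
  {r: True, l: True, f: False}
  {r: True, l: False, f: False}
  {r: True, f: True, l: True}


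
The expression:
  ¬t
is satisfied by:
  {t: False}


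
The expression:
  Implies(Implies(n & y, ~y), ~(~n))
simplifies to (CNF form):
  n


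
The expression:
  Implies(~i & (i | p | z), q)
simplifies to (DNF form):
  i | q | (~p & ~z)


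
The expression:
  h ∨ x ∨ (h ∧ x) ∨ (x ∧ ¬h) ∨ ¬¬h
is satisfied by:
  {x: True, h: True}
  {x: True, h: False}
  {h: True, x: False}


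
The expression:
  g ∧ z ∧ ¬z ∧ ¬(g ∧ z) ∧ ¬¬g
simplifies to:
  False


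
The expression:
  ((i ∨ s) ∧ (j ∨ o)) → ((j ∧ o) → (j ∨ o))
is always true.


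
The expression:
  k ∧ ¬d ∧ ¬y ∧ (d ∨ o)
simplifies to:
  k ∧ o ∧ ¬d ∧ ¬y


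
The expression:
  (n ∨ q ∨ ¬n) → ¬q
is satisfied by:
  {q: False}


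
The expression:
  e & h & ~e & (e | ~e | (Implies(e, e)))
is never true.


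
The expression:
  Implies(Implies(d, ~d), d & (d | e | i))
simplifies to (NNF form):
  d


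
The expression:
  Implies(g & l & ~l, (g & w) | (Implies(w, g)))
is always true.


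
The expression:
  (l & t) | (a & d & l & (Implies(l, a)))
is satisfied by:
  {d: True, t: True, a: True, l: True}
  {d: True, t: True, l: True, a: False}
  {t: True, a: True, l: True, d: False}
  {t: True, l: True, a: False, d: False}
  {d: True, a: True, l: True, t: False}


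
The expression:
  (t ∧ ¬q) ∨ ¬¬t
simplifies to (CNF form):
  t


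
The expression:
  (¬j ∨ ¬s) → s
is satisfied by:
  {s: True}


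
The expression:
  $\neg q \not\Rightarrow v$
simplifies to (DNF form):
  $\neg q \wedge \neg v$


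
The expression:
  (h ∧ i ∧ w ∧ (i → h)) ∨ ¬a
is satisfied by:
  {w: True, i: True, h: True, a: False}
  {w: True, i: True, h: False, a: False}
  {w: True, h: True, i: False, a: False}
  {w: True, h: False, i: False, a: False}
  {i: True, h: True, w: False, a: False}
  {i: True, h: False, w: False, a: False}
  {h: True, w: False, i: False, a: False}
  {h: False, w: False, i: False, a: False}
  {a: True, w: True, i: True, h: True}


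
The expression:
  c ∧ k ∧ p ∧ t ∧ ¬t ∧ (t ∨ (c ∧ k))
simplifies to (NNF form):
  False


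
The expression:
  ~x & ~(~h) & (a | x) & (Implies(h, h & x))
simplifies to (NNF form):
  False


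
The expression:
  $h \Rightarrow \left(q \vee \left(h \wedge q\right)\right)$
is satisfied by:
  {q: True, h: False}
  {h: False, q: False}
  {h: True, q: True}


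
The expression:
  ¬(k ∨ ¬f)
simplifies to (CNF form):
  f ∧ ¬k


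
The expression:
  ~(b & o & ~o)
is always true.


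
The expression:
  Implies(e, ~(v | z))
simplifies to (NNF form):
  ~e | (~v & ~z)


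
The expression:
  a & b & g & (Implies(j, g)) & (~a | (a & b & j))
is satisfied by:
  {a: True, j: True, b: True, g: True}


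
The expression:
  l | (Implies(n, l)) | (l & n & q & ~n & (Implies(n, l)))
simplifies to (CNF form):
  l | ~n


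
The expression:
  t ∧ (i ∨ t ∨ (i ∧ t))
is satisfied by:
  {t: True}


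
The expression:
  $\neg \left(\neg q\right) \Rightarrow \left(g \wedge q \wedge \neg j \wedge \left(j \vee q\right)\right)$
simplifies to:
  $\left(g \wedge \neg j\right) \vee \neg q$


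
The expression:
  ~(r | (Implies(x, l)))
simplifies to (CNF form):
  x & ~l & ~r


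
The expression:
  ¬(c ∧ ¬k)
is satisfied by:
  {k: True, c: False}
  {c: False, k: False}
  {c: True, k: True}


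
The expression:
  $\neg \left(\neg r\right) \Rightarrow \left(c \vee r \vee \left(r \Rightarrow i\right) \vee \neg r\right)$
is always true.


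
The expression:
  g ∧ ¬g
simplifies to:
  False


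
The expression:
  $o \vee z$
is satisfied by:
  {o: True, z: True}
  {o: True, z: False}
  {z: True, o: False}


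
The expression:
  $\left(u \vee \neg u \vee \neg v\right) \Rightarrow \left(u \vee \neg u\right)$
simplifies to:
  $\text{True}$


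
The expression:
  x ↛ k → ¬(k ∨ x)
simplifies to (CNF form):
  k ∨ ¬x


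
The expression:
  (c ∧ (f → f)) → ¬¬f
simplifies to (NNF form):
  f ∨ ¬c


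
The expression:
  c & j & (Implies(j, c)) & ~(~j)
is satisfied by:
  {c: True, j: True}


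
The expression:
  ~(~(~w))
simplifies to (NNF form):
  ~w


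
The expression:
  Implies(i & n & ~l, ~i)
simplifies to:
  l | ~i | ~n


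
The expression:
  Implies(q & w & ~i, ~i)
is always true.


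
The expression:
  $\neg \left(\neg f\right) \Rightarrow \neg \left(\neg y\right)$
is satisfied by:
  {y: True, f: False}
  {f: False, y: False}
  {f: True, y: True}


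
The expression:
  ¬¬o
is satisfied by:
  {o: True}


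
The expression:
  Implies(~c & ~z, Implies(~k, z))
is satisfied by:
  {c: True, k: True, z: True}
  {c: True, k: True, z: False}
  {c: True, z: True, k: False}
  {c: True, z: False, k: False}
  {k: True, z: True, c: False}
  {k: True, z: False, c: False}
  {z: True, k: False, c: False}


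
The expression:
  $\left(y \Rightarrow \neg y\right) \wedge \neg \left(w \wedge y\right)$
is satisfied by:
  {y: False}


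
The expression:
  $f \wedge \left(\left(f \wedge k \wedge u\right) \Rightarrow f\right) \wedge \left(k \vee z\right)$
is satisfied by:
  {k: True, z: True, f: True}
  {k: True, f: True, z: False}
  {z: True, f: True, k: False}


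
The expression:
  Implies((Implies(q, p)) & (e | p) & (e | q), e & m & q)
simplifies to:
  (q & ~p) | (e & m & q) | (~e & ~q)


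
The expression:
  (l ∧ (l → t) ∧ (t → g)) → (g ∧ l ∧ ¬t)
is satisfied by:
  {l: False, t: False, g: False}
  {g: True, l: False, t: False}
  {t: True, l: False, g: False}
  {g: True, t: True, l: False}
  {l: True, g: False, t: False}
  {g: True, l: True, t: False}
  {t: True, l: True, g: False}
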